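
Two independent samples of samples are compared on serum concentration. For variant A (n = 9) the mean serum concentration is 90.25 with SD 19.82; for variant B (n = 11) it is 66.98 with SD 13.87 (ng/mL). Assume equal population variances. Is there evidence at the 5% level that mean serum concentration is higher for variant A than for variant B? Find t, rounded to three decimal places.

Let group 1 = variant A, group 2 = variant B. H0: μ_1 = μ_2; H1: μ_1 > μ_2 (two-sample pooled-variance t-test, right-tailed).
s_p² = [(9−1)·19.82² + (11−1)·13.87²]/(9+11−2) = 281.468
t = (90.25 − 66.98)/√[281.468·(1/9 + 1/11)] = 3.086
df = n₁ + n₂ − 2 = 18
p-value = P(T ≥ 3.086) ≈ 0.0032
Since p ≈ 0.0032 < α = 0.05, reject H0; the data support H1.

3.086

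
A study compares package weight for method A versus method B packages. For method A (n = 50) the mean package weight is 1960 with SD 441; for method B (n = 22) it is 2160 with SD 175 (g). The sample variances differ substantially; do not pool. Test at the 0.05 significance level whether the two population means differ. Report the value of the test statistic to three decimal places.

Let group 1 = method A, group 2 = method B. H0: μ_1 = μ_2; H1: μ_1 ≠ μ_2 (Welch's two-sample t-test, two-sided).
t = (x̄_1 − x̄_2)/√(s_1²/n_1 + s_2²/n_2) = (1960 − 2160)/√(441²/50 + 175²/22) = -2.752
Welch–Satterthwaite df ≈ 69.56
Two-sided p-value ≈ 0.0075
Since p ≈ 0.0075 < α = 0.05, reject H0; the evidence is statistically significant.

-2.752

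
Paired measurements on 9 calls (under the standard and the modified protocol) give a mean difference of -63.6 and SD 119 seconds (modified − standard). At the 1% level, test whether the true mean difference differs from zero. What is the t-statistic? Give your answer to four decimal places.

H0: μ_d = 0; H1: μ_d ≠ 0 (paired t-test on the differences, two-sided).
t = d̄/(s_d/√n) = -63.6/(119/√9) = -1.6034
df = n − 1 = 8
Two-sided p-value ≈ 0.1475
Since p ≈ 0.1475 > α = 0.01, fail to reject H0; the evidence is not statistically significant.

-1.6034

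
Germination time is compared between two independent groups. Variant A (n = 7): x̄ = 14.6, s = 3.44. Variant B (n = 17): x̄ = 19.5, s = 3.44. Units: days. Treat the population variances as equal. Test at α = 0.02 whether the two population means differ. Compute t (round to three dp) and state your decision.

t = -3.172; reject H0

Let group 1 = variant A, group 2 = variant B. H0: μ_1 = μ_2; H1: μ_1 ≠ μ_2 (two-sample pooled-variance t-test, two-sided).
s_p² = [(7−1)·3.44² + (17−1)·3.44²]/(7+17−2) = 11.8336
t = (14.6 − 19.5)/√[11.8336·(1/7 + 1/17)] = -3.172
df = n₁ + n₂ − 2 = 22
Two-sided p-value ≈ 0.004
Since p ≈ 0.004 < α = 0.02, reject H0; the data support H1.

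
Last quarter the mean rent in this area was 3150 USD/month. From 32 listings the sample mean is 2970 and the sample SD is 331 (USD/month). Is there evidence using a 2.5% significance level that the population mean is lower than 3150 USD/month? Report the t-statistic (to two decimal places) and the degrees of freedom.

H0: μ = 3150; H1: μ < 3150 (one-sample t-test, left-tailed).
t = (x̄ − μ₀)/(s/√n) = (2970 − 3150)/(331/√32) = -3.08
df = n − 1 = 31
p-value = P(T ≤ -3.08) ≈ 0.0022
Since p ≈ 0.0022 < α = 0.025, reject H0; the evidence is statistically significant.

t = -3.08, df = 31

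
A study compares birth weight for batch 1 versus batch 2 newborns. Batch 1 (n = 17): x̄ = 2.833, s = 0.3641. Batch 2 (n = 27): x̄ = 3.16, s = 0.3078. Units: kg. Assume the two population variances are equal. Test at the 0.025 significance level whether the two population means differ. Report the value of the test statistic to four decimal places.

-3.1968

Let group 1 = batch 1, group 2 = batch 2. H0: μ_1 = μ_2; H1: μ_1 ≠ μ_2 (two-sample pooled-variance t-test, two-sided).
s_p² = [(17−1)·0.3641² + (27−1)·0.3078²]/(17+27−2) = 0.109151
t = (2.833 − 3.16)/√[0.109151·(1/17 + 1/27)] = -3.1968
df = n₁ + n₂ − 2 = 42
Two-sided p-value ≈ 0.003
Since p ≈ 0.003 < α = 0.025, reject H0; the evidence is statistically significant.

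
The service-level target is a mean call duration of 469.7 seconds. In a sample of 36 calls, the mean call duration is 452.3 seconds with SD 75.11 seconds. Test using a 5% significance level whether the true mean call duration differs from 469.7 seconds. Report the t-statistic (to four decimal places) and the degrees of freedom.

t = -1.3900, df = 35

H0: μ = 469.7; H1: μ ≠ 469.7 (one-sample t-test, two-sided).
t = (x̄ − μ₀)/(s/√n) = (452.3 − 469.7)/(75.11/√36) = -1.3900
df = n − 1 = 35
Two-sided p-value ≈ 0.1733
Since p ≈ 0.1733 > α = 0.05, fail to reject H0; the evidence is not statistically significant.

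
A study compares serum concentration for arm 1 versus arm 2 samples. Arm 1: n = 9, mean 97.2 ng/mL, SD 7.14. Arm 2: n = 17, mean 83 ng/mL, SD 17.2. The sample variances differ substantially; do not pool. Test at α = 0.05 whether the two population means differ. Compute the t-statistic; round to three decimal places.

Let group 1 = arm 1, group 2 = arm 2. H0: μ_1 = μ_2; H1: μ_1 ≠ μ_2 (Welch's two-sample t-test, two-sided).
t = (x̄_1 − x̄_2)/√(s_1²/n_1 + s_2²/n_2) = (97.2 − 83)/√(7.14²/9 + 17.2²/17) = 2.957
Welch–Satterthwaite df ≈ 23.20
Two-sided p-value ≈ 0.007
Since p ≈ 0.007 < α = 0.05, reject H0; the evidence is statistically significant.

2.957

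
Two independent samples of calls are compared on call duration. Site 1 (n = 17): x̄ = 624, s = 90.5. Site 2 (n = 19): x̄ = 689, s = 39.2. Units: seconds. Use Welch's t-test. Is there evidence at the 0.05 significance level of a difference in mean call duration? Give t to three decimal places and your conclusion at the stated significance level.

Let group 1 = site 1, group 2 = site 2. H0: μ_1 = μ_2; H1: μ_1 ≠ μ_2 (Welch's two-sample t-test, two-sided).
t = (x̄_1 − x̄_2)/√(s_1²/n_1 + s_2²/n_2) = (624 − 689)/√(90.5²/17 + 39.2²/19) = -2.740
Welch–Satterthwaite df ≈ 21.29
Two-sided p-value ≈ 0.012
Since p ≈ 0.012 < α = 0.05, reject H0; the evidence is statistically significant.

t = -2.740; reject H0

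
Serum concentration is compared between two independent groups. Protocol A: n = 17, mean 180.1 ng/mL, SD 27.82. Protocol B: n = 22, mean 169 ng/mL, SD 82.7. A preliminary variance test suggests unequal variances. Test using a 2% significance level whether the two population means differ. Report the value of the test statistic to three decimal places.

0.588

Let group 1 = protocol A, group 2 = protocol B. H0: μ_1 = μ_2; H1: μ_1 ≠ μ_2 (Welch's two-sample t-test, two-sided).
t = (x̄_1 − x̄_2)/√(s_1²/n_1 + s_2²/n_2) = (180.1 − 169)/√(27.82²/17 + 82.7²/22) = 0.588
Welch–Satterthwaite df ≈ 26.85
Two-sided p-value ≈ 0.561
Since p ≈ 0.561 > α = 0.02, fail to reject H0; the evidence is not statistically significant.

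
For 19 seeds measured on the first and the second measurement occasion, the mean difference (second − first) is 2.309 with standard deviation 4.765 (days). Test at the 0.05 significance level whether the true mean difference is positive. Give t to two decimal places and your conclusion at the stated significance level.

t = 2.11; reject H0

H0: μ_d = 0; H1: μ_d > 0 (paired t-test on the differences, right-tailed).
t = d̄/(s_d/√n) = 2.309/(4.765/√19) = 2.11
df = n − 1 = 18
p-value = P(T ≥ 2.11) ≈ 0.024
Since p ≈ 0.024 < α = 0.05, reject H0; the data support H1.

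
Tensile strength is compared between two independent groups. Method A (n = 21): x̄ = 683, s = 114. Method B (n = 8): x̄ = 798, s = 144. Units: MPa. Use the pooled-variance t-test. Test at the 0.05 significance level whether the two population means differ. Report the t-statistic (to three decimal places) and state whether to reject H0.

t = -2.260; reject H0

Let group 1 = method A, group 2 = method B. H0: μ_1 = μ_2; H1: μ_1 ≠ μ_2 (two-sample pooled-variance t-test, two-sided).
s_p² = [(21−1)·114² + (8−1)·144²]/(21+8−2) = 15002.7
t = (683 − 798)/√[15002.7·(1/21 + 1/8)] = -2.260
df = n₁ + n₂ − 2 = 27
Two-sided p-value ≈ 0.032
Since p ≈ 0.032 < α = 0.05, reject H0; the evidence is statistically significant.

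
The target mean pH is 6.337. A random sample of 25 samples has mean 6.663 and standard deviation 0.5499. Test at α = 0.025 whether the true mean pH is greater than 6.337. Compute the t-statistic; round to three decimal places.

2.964

H0: μ = 6.337; H1: μ > 6.337 (one-sample t-test, right-tailed).
t = (x̄ − μ₀)/(s/√n) = (6.663 − 6.337)/(0.5499/√25) = 2.964
df = n − 1 = 24
p-value = P(T ≥ 2.964) ≈ 0.003
Since p ≈ 0.003 < α = 0.025, reject H0; the data support H1.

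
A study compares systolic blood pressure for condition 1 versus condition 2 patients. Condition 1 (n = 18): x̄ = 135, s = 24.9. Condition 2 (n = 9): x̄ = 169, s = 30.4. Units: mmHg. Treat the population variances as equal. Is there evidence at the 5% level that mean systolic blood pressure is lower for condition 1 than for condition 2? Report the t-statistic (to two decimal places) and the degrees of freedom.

t = -3.11, df = 25

Let group 1 = condition 1, group 2 = condition 2. H0: μ_1 = μ_2; H1: μ_1 < μ_2 (two-sample pooled-variance t-test, left-tailed).
s_p² = [(18−1)·24.9² + (9−1)·30.4²]/(18+9−2) = 717.338
t = (135 − 169)/√[717.338·(1/18 + 1/9)] = -3.11
df = n₁ + n₂ − 2 = 25
p-value = P(T ≤ -3.11) ≈ 0.0023
Since p ≈ 0.0023 < α = 0.05, reject H0; the data support H1.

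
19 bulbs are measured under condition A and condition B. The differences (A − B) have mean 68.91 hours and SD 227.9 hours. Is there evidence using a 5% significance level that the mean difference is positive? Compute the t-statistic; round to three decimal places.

H0: μ_d = 0; H1: μ_d > 0 (paired t-test on the differences, right-tailed).
t = d̄/(s_d/√n) = 68.91/(227.9/√19) = 1.318
df = n − 1 = 18
p-value = P(T ≥ 1.318) ≈ 0.102
Since p ≈ 0.102 > α = 0.05, fail to reject H0; the data do not provide sufficient evidence against H0.

1.318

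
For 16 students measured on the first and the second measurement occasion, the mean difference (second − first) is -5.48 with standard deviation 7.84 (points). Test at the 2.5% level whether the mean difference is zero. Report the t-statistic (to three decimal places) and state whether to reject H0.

t = -2.796; reject H0

H0: μ_d = 0; H1: μ_d ≠ 0 (paired t-test on the differences, two-sided).
t = d̄/(s_d/√n) = -5.48/(7.84/√16) = -2.796
df = n − 1 = 15
Two-sided p-value ≈ 0.014
Since p ≈ 0.014 < α = 0.025, reject H0; the data support H1.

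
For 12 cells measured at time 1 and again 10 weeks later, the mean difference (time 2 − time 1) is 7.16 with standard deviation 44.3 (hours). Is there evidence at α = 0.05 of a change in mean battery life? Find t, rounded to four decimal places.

H0: μ_d = 0; H1: μ_d ≠ 0 (paired t-test on the differences, two-sided).
t = d̄/(s_d/√n) = 7.16/(44.3/√12) = 0.5599
df = n − 1 = 11
Two-sided p-value ≈ 0.587
Since p ≈ 0.587 > α = 0.05, fail to reject H0; the data do not provide sufficient evidence against H0.

0.5599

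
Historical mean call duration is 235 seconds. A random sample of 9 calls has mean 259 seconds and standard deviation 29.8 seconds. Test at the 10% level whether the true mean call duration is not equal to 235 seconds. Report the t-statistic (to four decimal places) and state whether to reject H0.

H0: μ = 235; H1: μ ≠ 235 (one-sample t-test, two-sided).
t = (x̄ − μ₀)/(s/√n) = (259 − 235)/(29.8/√9) = 2.4161
df = n − 1 = 8
Two-sided p-value ≈ 0.042
Since p ≈ 0.042 < α = 0.1, reject H0; the data support H1.

t = 2.4161; reject H0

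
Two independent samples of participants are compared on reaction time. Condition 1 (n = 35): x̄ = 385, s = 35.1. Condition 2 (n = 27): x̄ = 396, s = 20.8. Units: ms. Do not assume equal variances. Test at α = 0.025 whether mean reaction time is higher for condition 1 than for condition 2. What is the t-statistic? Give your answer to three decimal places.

Let group 1 = condition 1, group 2 = condition 2. H0: μ_1 = μ_2; H1: μ_1 > μ_2 (Welch's two-sample t-test, right-tailed).
t = (x̄_1 − x̄_2)/√(s_1²/n_1 + s_2²/n_2) = (385 − 396)/√(35.1²/35 + 20.8²/27) = -1.537
Welch–Satterthwaite df ≈ 56.65
p-value = P(T ≥ -1.537) ≈ 0.9351
Since p ≈ 0.9351 > α = 0.025, fail to reject H0; the evidence is not statistically significant.

-1.537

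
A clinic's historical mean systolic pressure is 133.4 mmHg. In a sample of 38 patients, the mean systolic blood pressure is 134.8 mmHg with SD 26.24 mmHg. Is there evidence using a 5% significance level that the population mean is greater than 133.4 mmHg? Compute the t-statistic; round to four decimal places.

H0: μ = 133.4; H1: μ > 133.4 (one-sample t-test, right-tailed).
t = (x̄ − μ₀)/(s/√n) = (134.8 − 133.4)/(26.24/√38) = 0.3289
df = n − 1 = 37
p-value = P(T ≥ 0.3289) ≈ 0.372
Since p ≈ 0.372 > α = 0.05, fail to reject H0; the evidence is not statistically significant.

0.3289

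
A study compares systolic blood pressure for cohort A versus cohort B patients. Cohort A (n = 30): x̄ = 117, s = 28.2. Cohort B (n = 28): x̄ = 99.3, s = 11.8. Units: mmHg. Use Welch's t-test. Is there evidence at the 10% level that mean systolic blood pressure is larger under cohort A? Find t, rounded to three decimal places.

Let group 1 = cohort A, group 2 = cohort B. H0: μ_1 = μ_2; H1: μ_1 > μ_2 (Welch's two-sample t-test, right-tailed).
t = (x̄_1 − x̄_2)/√(s_1²/n_1 + s_2²/n_2) = (117 − 99.3)/√(28.2²/30 + 11.8²/28) = 3.155
Welch–Satterthwaite df ≈ 39.41
p-value = P(T ≥ 3.155) ≈ 0.002
Since p ≈ 0.002 < α = 0.1, reject H0; the evidence is statistically significant.

3.155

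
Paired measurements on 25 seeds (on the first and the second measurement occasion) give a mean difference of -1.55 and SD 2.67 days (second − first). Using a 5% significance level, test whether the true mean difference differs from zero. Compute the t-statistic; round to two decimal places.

-2.90

H0: μ_d = 0; H1: μ_d ≠ 0 (paired t-test on the differences, two-sided).
t = d̄/(s_d/√n) = -1.55/(2.67/√25) = -2.90
df = n − 1 = 24
Two-sided p-value ≈ 0.008
Since p ≈ 0.008 < α = 0.05, reject H0; the evidence is statistically significant.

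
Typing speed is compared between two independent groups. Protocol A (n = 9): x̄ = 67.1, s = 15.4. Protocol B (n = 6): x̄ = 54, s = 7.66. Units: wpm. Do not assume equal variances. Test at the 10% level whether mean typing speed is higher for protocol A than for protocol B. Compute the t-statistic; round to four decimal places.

Let group 1 = protocol A, group 2 = protocol B. H0: μ_1 = μ_2; H1: μ_1 > μ_2 (Welch's two-sample t-test, right-tailed).
t = (x̄_1 − x̄_2)/√(s_1²/n_1 + s_2²/n_2) = (67.1 − 54)/√(15.4²/9 + 7.66²/6) = 2.1794
Welch–Satterthwaite df ≈ 12.32
p-value = P(T ≥ 2.1794) ≈ 0.025
Since p ≈ 0.025 < α = 0.1, reject H0; the evidence is statistically significant.

2.1794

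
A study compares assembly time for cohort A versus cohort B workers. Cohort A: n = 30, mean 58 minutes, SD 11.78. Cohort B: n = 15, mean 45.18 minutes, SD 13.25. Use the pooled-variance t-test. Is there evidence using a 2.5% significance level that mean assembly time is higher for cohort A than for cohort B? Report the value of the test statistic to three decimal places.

Let group 1 = cohort A, group 2 = cohort B. H0: μ_1 = μ_2; H1: μ_1 > μ_2 (two-sample pooled-variance t-test, right-tailed).
s_p² = [(30−1)·11.78² + (15−1)·13.25²]/(30+15−2) = 150.748
t = (58 − 45.18)/√[150.748·(1/30 + 1/15)] = 3.302
df = n₁ + n₂ − 2 = 43
p-value = P(T ≥ 3.302) ≈ 0.0010
Since p ≈ 0.0010 < α = 0.025, reject H0; the evidence is statistically significant.

3.302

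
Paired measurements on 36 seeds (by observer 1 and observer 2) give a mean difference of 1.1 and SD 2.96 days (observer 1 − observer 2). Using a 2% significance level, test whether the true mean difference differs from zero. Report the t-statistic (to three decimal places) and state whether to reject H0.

H0: μ_d = 0; H1: μ_d ≠ 0 (paired t-test on the differences, two-sided).
t = d̄/(s_d/√n) = 1.1/(2.96/√36) = 2.230
df = n − 1 = 35
Two-sided p-value ≈ 0.032
Since p ≈ 0.032 > α = 0.02, fail to reject H0; the data do not provide sufficient evidence against H0.

t = 2.230; fail to reject H0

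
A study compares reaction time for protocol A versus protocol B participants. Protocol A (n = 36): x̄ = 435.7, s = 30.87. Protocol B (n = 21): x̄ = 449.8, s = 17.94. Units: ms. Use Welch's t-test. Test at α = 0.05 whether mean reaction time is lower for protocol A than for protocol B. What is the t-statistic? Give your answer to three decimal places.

Let group 1 = protocol A, group 2 = protocol B. H0: μ_1 = μ_2; H1: μ_1 < μ_2 (Welch's two-sample t-test, left-tailed).
t = (x̄_1 − x̄_2)/√(s_1²/n_1 + s_2²/n_2) = (435.7 − 449.8)/√(30.87²/36 + 17.94²/21) = -2.181
Welch–Satterthwaite df ≈ 55.00
p-value = P(T ≤ -2.181) ≈ 0.0167
Since p ≈ 0.0167 < α = 0.05, reject H0; the data support H1.

-2.181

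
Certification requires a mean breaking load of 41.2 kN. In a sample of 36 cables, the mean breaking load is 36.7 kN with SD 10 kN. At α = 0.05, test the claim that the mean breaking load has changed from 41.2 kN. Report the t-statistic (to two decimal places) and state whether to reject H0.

H0: μ = 41.2; H1: μ ≠ 41.2 (one-sample t-test, two-sided).
t = (x̄ − μ₀)/(s/√n) = (36.7 − 41.2)/(10/√36) = -2.70
df = n − 1 = 35
Two-sided p-value ≈ 0.011
Since p ≈ 0.011 < α = 0.05, reject H0; the evidence is statistically significant.

t = -2.70; reject H0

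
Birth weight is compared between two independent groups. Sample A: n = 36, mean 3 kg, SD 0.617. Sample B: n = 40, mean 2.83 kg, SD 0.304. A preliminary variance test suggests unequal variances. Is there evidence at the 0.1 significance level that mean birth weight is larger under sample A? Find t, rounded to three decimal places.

Let group 1 = sample A, group 2 = sample B. H0: μ_1 = μ_2; H1: μ_1 > μ_2 (Welch's two-sample t-test, right-tailed).
t = (x̄_1 − x̄_2)/√(s_1²/n_1 + s_2²/n_2) = (3 − 2.83)/√(0.617²/36 + 0.304²/40) = 1.498
Welch–Satterthwaite df ≈ 49.83
p-value = P(T ≥ 1.498) ≈ 0.0703
Since p ≈ 0.0703 < α = 0.1, reject H0; the evidence is statistically significant.

1.498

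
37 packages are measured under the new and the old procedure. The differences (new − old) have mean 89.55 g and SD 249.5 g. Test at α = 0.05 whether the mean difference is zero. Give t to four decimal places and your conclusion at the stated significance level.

H0: μ_d = 0; H1: μ_d ≠ 0 (paired t-test on the differences, two-sided).
t = d̄/(s_d/√n) = 89.55/(249.5/√37) = 2.1832
df = n − 1 = 36
Two-sided p-value ≈ 0.036
Since p ≈ 0.036 < α = 0.05, reject H0; the evidence is statistically significant.

t = 2.1832; reject H0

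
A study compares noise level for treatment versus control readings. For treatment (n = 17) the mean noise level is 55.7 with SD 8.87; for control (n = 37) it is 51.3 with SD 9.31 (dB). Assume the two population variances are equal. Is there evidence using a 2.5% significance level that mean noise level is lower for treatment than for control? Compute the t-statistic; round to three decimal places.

1.636

Let group 1 = treatment, group 2 = control. H0: μ_1 = μ_2; H1: μ_1 < μ_2 (two-sample pooled-variance t-test, left-tailed).
s_p² = [(17−1)·8.87² + (37−1)·9.31²]/(17+37−2) = 84.2148
t = (55.7 − 51.3)/√[84.2148·(1/17 + 1/37)] = 1.636
df = n₁ + n₂ − 2 = 52
p-value = P(T ≤ 1.636) ≈ 0.9461
Since p ≈ 0.9461 > α = 0.025, fail to reject H0; the evidence is not statistically significant.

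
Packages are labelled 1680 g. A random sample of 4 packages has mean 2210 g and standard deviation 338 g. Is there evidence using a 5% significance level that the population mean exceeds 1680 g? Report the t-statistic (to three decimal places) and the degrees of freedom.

H0: μ = 1680; H1: μ > 1680 (one-sample t-test, right-tailed).
t = (x̄ − μ₀)/(s/√n) = (2210 − 1680)/(338/√4) = 3.136
df = n − 1 = 3
p-value = P(T ≥ 3.136) ≈ 0.026
Since p ≈ 0.026 < α = 0.05, reject H0; the evidence is statistically significant.

t = 3.136, df = 3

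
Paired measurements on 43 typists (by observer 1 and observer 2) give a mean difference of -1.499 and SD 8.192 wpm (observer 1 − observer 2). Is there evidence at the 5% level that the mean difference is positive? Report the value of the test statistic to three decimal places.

H0: μ_d = 0; H1: μ_d > 0 (paired t-test on the differences, right-tailed).
t = d̄/(s_d/√n) = -1.499/(8.192/√43) = -1.200
df = n − 1 = 42
p-value = P(T ≥ -1.200) ≈ 0.8815
Since p ≈ 0.8815 > α = 0.05, fail to reject H0; the data do not provide sufficient evidence against H0.

-1.200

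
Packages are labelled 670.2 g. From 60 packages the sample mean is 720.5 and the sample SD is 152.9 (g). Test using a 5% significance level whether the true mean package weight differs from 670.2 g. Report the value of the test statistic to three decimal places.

2.548

H0: μ = 670.2; H1: μ ≠ 670.2 (one-sample t-test, two-sided).
t = (x̄ − μ₀)/(s/√n) = (720.5 − 670.2)/(152.9/√60) = 2.548
df = n − 1 = 59
Two-sided p-value ≈ 0.013
Since p ≈ 0.013 < α = 0.05, reject H0; the evidence is statistically significant.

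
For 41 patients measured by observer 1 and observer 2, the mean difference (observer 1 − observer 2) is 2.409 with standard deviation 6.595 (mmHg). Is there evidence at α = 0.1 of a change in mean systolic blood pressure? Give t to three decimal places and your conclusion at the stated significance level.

t = 2.339; reject H0

H0: μ_d = 0; H1: μ_d ≠ 0 (paired t-test on the differences, two-sided).
t = d̄/(s_d/√n) = 2.409/(6.595/√41) = 2.339
df = n − 1 = 40
Two-sided p-value ≈ 0.0244
Since p ≈ 0.0244 < α = 0.1, reject H0; the data support H1.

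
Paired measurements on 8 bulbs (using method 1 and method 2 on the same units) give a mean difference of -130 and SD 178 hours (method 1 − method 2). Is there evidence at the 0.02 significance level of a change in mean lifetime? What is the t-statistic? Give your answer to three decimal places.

-2.066

H0: μ_d = 0; H1: μ_d ≠ 0 (paired t-test on the differences, two-sided).
t = d̄/(s_d/√n) = -130/(178/√8) = -2.066
df = n − 1 = 7
Two-sided p-value ≈ 0.078
Since p ≈ 0.078 > α = 0.02, fail to reject H0; the evidence is not statistically significant.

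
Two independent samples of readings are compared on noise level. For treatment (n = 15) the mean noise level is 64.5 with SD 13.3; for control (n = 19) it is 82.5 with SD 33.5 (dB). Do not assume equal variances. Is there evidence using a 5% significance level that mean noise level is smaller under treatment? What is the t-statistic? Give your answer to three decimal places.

-2.138

Let group 1 = treatment, group 2 = control. H0: μ_1 = μ_2; H1: μ_1 < μ_2 (Welch's two-sample t-test, left-tailed).
t = (x̄_1 − x̄_2)/√(s_1²/n_1 + s_2²/n_2) = (64.5 − 82.5)/√(13.3²/15 + 33.5²/19) = -2.138
Welch–Satterthwaite df ≈ 24.64
p-value = P(T ≤ -2.138) ≈ 0.0213
Since p ≈ 0.0213 < α = 0.05, reject H0; the data support H1.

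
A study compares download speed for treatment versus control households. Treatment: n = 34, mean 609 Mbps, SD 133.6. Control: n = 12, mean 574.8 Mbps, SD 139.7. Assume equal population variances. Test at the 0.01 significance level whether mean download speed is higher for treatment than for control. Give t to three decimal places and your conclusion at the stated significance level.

Let group 1 = treatment, group 2 = control. H0: μ_1 = μ_2; H1: μ_1 > μ_2 (two-sample pooled-variance t-test, right-tailed).
s_p² = [(34−1)·133.6² + (12−1)·139.7²]/(34+12−2) = 18265.7
t = (609 − 574.8)/√[18265.7·(1/34 + 1/12)] = 0.754
df = n₁ + n₂ − 2 = 44
p-value = P(T ≥ 0.754) ≈ 0.2275
Since p ≈ 0.2275 > α = 0.01, fail to reject H0; the data do not provide sufficient evidence against H0.

t = 0.754; fail to reject H0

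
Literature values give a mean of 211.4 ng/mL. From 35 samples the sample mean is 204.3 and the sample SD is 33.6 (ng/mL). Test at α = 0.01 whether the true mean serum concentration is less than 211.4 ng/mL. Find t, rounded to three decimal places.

H0: μ = 211.4; H1: μ < 211.4 (one-sample t-test, left-tailed).
t = (x̄ − μ₀)/(s/√n) = (204.3 − 211.4)/(33.6/√35) = -1.250
df = n − 1 = 34
p-value = P(T ≤ -1.250) ≈ 0.1099
Since p ≈ 0.1099 > α = 0.01, fail to reject H0; the data do not provide sufficient evidence against H0.

-1.250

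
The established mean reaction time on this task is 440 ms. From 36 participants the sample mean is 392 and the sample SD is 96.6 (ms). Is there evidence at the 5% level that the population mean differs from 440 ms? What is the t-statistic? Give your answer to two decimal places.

H0: μ = 440; H1: μ ≠ 440 (one-sample t-test, two-sided).
t = (x̄ − μ₀)/(s/√n) = (392 − 440)/(96.6/√36) = -2.98
df = n − 1 = 35
Two-sided p-value ≈ 0.0052
Since p ≈ 0.0052 < α = 0.05, reject H0; the evidence is statistically significant.

-2.98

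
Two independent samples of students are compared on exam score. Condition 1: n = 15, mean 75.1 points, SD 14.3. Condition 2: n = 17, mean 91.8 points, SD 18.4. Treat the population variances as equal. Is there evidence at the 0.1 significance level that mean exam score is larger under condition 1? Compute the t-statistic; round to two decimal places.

Let group 1 = condition 1, group 2 = condition 2. H0: μ_1 = μ_2; H1: μ_1 > μ_2 (two-sample pooled-variance t-test, right-tailed).
s_p² = [(15−1)·14.3² + (17−1)·18.4²]/(15+17−2) = 275.994
t = (75.1 − 91.8)/√[275.994·(1/15 + 1/17)] = -2.84
df = n₁ + n₂ − 2 = 30
p-value = P(T ≥ -2.84) ≈ 0.9960
Since p ≈ 0.9960 > α = 0.1, fail to reject H0; the data do not provide sufficient evidence against H0.

-2.84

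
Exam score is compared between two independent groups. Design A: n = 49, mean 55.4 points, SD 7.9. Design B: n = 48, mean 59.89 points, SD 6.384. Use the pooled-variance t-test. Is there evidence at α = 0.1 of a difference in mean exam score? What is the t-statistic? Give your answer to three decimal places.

Let group 1 = design A, group 2 = design B. H0: μ_1 = μ_2; H1: μ_1 ≠ μ_2 (two-sample pooled-variance t-test, two-sided).
s_p² = [(49−1)·7.9² + (48−1)·6.384²]/(49+48−2) = 51.6967
t = (55.4 − 59.89)/√[51.6967·(1/49 + 1/48)] = -3.075
df = n₁ + n₂ − 2 = 95
Two-sided p-value ≈ 0.0027
Since p ≈ 0.0027 < α = 0.1, reject H0; the data support H1.

-3.075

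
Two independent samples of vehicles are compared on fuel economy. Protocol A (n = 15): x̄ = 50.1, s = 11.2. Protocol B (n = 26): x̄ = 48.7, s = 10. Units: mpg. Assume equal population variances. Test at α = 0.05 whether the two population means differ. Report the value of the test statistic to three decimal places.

0.413

Let group 1 = protocol A, group 2 = protocol B. H0: μ_1 = μ_2; H1: μ_1 ≠ μ_2 (two-sample pooled-variance t-test, two-sided).
s_p² = [(15−1)·11.2² + (26−1)·10²]/(15+26−2) = 109.132
t = (50.1 − 48.7)/√[109.132·(1/15 + 1/26)] = 0.413
df = n₁ + n₂ − 2 = 39
Two-sided p-value ≈ 0.682
Since p ≈ 0.682 > α = 0.05, fail to reject H0; the data do not provide sufficient evidence against H0.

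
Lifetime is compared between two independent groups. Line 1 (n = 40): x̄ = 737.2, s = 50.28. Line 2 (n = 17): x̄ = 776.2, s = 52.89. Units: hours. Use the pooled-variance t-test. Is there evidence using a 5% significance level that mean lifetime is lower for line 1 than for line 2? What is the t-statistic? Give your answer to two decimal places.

Let group 1 = line 1, group 2 = line 2. H0: μ_1 = μ_2; H1: μ_1 < μ_2 (two-sample pooled-variance t-test, left-tailed).
s_p² = [(40−1)·50.28² + (17−1)·52.89²]/(40+17−2) = 2606.41
t = (737.2 − 776.2)/√[2606.41·(1/40 + 1/17)] = -2.64
df = n₁ + n₂ − 2 = 55
p-value = P(T ≤ -2.64) ≈ 0.0054
Since p ≈ 0.0054 < α = 0.05, reject H0; the data support H1.

-2.64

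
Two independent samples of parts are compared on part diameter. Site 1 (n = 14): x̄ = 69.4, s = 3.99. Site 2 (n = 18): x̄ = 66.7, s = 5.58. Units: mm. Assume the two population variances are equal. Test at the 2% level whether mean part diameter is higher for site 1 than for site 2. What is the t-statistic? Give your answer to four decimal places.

1.5294

Let group 1 = site 1, group 2 = site 2. H0: μ_1 = μ_2; H1: μ_1 > μ_2 (two-sample pooled-variance t-test, right-tailed).
s_p² = [(14−1)·3.99² + (18−1)·5.58²]/(14+18−2) = 24.5427
t = (69.4 − 66.7)/√[24.5427·(1/14 + 1/18)] = 1.5294
df = n₁ + n₂ − 2 = 30
p-value = P(T ≥ 1.5294) ≈ 0.068
Since p ≈ 0.068 > α = 0.02, fail to reject H0; the data do not provide sufficient evidence against H0.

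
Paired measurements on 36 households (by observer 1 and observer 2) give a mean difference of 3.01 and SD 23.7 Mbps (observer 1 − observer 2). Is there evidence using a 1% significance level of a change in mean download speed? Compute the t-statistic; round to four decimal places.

H0: μ_d = 0; H1: μ_d ≠ 0 (paired t-test on the differences, two-sided).
t = d̄/(s_d/√n) = 3.01/(23.7/√36) = 0.7620
df = n − 1 = 35
Two-sided p-value ≈ 0.451
Since p ≈ 0.451 > α = 0.01, fail to reject H0; the data do not provide sufficient evidence against H0.

0.7620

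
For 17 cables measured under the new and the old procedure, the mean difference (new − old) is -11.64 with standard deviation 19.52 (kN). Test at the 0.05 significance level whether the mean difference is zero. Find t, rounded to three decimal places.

H0: μ_d = 0; H1: μ_d ≠ 0 (paired t-test on the differences, two-sided).
t = d̄/(s_d/√n) = -11.64/(19.52/√17) = -2.459
df = n − 1 = 16
Two-sided p-value ≈ 0.0257
Since p ≈ 0.0257 < α = 0.05, reject H0; the data support H1.

-2.459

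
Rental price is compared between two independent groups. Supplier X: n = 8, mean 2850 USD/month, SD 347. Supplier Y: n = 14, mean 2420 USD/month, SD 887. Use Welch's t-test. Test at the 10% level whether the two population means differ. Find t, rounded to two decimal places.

1.61

Let group 1 = supplier X, group 2 = supplier Y. H0: μ_1 = μ_2; H1: μ_1 ≠ μ_2 (Welch's two-sample t-test, two-sided).
t = (x̄_1 − x̄_2)/√(s_1²/n_1 + s_2²/n_2) = (2850 − 2420)/√(347²/8 + 887²/14) = 1.61
Welch–Satterthwaite df ≈ 18.44
Two-sided p-value ≈ 0.124
Since p ≈ 0.124 > α = 0.1, fail to reject H0; the data do not provide sufficient evidence against H0.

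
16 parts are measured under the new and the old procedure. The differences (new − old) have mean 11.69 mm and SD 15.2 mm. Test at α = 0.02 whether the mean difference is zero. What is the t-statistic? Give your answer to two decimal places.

H0: μ_d = 0; H1: μ_d ≠ 0 (paired t-test on the differences, two-sided).
t = d̄/(s_d/√n) = 11.69/(15.2/√16) = 3.08
df = n − 1 = 15
Two-sided p-value ≈ 0.008
Since p ≈ 0.008 < α = 0.02, reject H0; the data support H1.

3.08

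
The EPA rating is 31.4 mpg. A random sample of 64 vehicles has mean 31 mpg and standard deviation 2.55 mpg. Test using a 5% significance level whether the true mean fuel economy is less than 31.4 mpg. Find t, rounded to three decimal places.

H0: μ = 31.4; H1: μ < 31.4 (one-sample t-test, left-tailed).
t = (x̄ − μ₀)/(s/√n) = (31 − 31.4)/(2.55/√64) = -1.255
df = n − 1 = 63
p-value = P(T ≤ -1.255) ≈ 0.107
Since p ≈ 0.107 > α = 0.05, fail to reject H0; the data do not provide sufficient evidence against H0.

-1.255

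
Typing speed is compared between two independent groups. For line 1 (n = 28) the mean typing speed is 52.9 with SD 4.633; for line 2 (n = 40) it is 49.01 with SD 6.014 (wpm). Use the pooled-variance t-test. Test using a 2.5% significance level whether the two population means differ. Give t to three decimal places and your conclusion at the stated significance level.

Let group 1 = line 1, group 2 = line 2. H0: μ_1 = μ_2; H1: μ_1 ≠ μ_2 (two-sample pooled-variance t-test, two-sided).
s_p² = [(28−1)·4.633² + (40−1)·6.014²]/(28+40−2) = 30.1531
t = (52.9 − 49.01)/√[30.1531·(1/28 + 1/40)] = 2.875
df = n₁ + n₂ − 2 = 66
Two-sided p-value ≈ 0.0054
Since p ≈ 0.0054 < α = 0.025, reject H0; the evidence is statistically significant.

t = 2.875; reject H0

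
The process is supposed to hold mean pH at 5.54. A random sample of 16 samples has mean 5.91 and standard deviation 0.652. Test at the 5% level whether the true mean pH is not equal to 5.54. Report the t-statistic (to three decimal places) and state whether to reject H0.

t = 2.270; reject H0

H0: μ = 5.54; H1: μ ≠ 5.54 (one-sample t-test, two-sided).
t = (x̄ − μ₀)/(s/√n) = (5.91 − 5.54)/(0.652/√16) = 2.270
df = n − 1 = 15
Two-sided p-value ≈ 0.0384
Since p ≈ 0.0384 < α = 0.05, reject H0; the data support H1.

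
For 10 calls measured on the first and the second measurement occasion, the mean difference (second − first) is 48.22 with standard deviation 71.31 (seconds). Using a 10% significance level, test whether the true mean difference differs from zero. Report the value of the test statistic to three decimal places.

H0: μ_d = 0; H1: μ_d ≠ 0 (paired t-test on the differences, two-sided).
t = d̄/(s_d/√n) = 48.22/(71.31/√10) = 2.138
df = n − 1 = 9
Two-sided p-value ≈ 0.061
Since p ≈ 0.061 < α = 0.1, reject H0; the evidence is statistically significant.

2.138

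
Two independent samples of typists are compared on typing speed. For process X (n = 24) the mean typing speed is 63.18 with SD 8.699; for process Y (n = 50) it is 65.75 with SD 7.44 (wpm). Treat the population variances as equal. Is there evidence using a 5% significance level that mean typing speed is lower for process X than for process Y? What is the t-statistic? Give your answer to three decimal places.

-1.316

Let group 1 = process X, group 2 = process Y. H0: μ_1 = μ_2; H1: μ_1 < μ_2 (two-sample pooled-variance t-test, left-tailed).
s_p² = [(24−1)·8.699² + (50−1)·7.44²]/(24+50−2) = 61.8444
t = (63.18 − 65.75)/√[61.8444·(1/24 + 1/50)] = -1.316
df = n₁ + n₂ − 2 = 72
p-value = P(T ≤ -1.316) ≈ 0.0962
Since p ≈ 0.0962 > α = 0.05, fail to reject H0; the data do not provide sufficient evidence against H0.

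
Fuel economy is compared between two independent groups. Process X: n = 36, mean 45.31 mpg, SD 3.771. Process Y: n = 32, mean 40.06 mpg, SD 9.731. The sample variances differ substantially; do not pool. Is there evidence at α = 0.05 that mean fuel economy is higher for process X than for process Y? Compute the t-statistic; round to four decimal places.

Let group 1 = process X, group 2 = process Y. H0: μ_1 = μ_2; H1: μ_1 > μ_2 (Welch's two-sample t-test, right-tailed).
t = (x̄_1 − x̄_2)/√(s_1²/n_1 + s_2²/n_2) = (45.31 − 40.06)/√(3.771²/36 + 9.731²/32) = 2.8666
Welch–Satterthwaite df ≈ 39.21
p-value = P(T ≥ 2.8666) ≈ 0.0033
Since p ≈ 0.0033 < α = 0.05, reject H0; the data support H1.

2.8666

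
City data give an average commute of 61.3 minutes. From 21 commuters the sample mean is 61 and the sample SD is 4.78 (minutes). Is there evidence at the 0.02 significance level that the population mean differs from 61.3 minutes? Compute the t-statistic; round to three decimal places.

H0: μ = 61.3; H1: μ ≠ 61.3 (one-sample t-test, two-sided).
t = (x̄ − μ₀)/(s/√n) = (61 − 61.3)/(4.78/√21) = -0.288
df = n − 1 = 20
Two-sided p-value ≈ 0.777
Since p ≈ 0.777 > α = 0.02, fail to reject H0; the data do not provide sufficient evidence against H0.

-0.288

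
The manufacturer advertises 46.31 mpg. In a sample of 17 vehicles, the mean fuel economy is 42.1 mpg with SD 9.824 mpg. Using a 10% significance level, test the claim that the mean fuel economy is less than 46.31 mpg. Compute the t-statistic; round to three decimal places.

-1.767

H0: μ = 46.31; H1: μ < 46.31 (one-sample t-test, left-tailed).
t = (x̄ − μ₀)/(s/√n) = (42.1 − 46.31)/(9.824/√17) = -1.767
df = n − 1 = 16
p-value = P(T ≤ -1.767) ≈ 0.048
Since p ≈ 0.048 < α = 0.1, reject H0; the evidence is statistically significant.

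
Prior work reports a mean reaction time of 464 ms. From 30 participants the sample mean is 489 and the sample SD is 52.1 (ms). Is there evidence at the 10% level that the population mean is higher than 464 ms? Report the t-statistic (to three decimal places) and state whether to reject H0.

t = 2.628; reject H0

H0: μ = 464; H1: μ > 464 (one-sample t-test, right-tailed).
t = (x̄ − μ₀)/(s/√n) = (489 − 464)/(52.1/√30) = 2.628
df = n − 1 = 29
p-value = P(T ≥ 2.628) ≈ 0.007
Since p ≈ 0.007 < α = 0.1, reject H0; the evidence is statistically significant.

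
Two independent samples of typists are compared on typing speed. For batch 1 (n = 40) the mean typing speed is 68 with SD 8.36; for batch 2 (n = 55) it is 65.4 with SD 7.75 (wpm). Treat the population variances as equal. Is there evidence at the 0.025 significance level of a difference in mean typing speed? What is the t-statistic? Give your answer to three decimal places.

1.562

Let group 1 = batch 1, group 2 = batch 2. H0: μ_1 = μ_2; H1: μ_1 ≠ μ_2 (two-sample pooled-variance t-test, two-sided).
s_p² = [(40−1)·8.36² + (55−1)·7.75²]/(40+55−2) = 64.1835
t = (68 − 65.4)/√[64.1835·(1/40 + 1/55)] = 1.562
df = n₁ + n₂ − 2 = 93
Two-sided p-value ≈ 0.122
Since p ≈ 0.122 > α = 0.025, fail to reject H0; the evidence is not statistically significant.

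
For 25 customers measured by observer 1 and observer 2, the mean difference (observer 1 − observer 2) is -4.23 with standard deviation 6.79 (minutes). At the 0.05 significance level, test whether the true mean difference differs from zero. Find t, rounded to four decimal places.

-3.1149

H0: μ_d = 0; H1: μ_d ≠ 0 (paired t-test on the differences, two-sided).
t = d̄/(s_d/√n) = -4.23/(6.79/√25) = -3.1149
df = n − 1 = 24
Two-sided p-value ≈ 0.005
Since p ≈ 0.005 < α = 0.05, reject H0; the evidence is statistically significant.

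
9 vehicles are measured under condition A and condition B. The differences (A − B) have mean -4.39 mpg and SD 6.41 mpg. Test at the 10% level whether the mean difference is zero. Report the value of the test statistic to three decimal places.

-2.055

H0: μ_d = 0; H1: μ_d ≠ 0 (paired t-test on the differences, two-sided).
t = d̄/(s_d/√n) = -4.39/(6.41/√9) = -2.055
df = n − 1 = 8
Two-sided p-value ≈ 0.0740
Since p ≈ 0.0740 < α = 0.1, reject H0; the data support H1.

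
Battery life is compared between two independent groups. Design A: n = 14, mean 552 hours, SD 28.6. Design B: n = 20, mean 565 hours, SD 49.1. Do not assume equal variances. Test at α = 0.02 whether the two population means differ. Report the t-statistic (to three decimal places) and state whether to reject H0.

t = -0.972; fail to reject H0

Let group 1 = design A, group 2 = design B. H0: μ_1 = μ_2; H1: μ_1 ≠ μ_2 (Welch's two-sample t-test, two-sided).
t = (x̄_1 − x̄_2)/√(s_1²/n_1 + s_2²/n_2) = (552 − 565)/√(28.6²/14 + 49.1²/20) = -0.972
Welch–Satterthwaite df ≈ 31.18
Two-sided p-value ≈ 0.339
Since p ≈ 0.339 > α = 0.02, fail to reject H0; the evidence is not statistically significant.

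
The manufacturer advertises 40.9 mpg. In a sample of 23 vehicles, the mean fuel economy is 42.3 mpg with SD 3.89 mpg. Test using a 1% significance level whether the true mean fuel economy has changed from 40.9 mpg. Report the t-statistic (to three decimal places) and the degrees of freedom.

t = 1.726, df = 22

H0: μ = 40.9; H1: μ ≠ 40.9 (one-sample t-test, two-sided).
t = (x̄ − μ₀)/(s/√n) = (42.3 − 40.9)/(3.89/√23) = 1.726
df = n − 1 = 22
Two-sided p-value ≈ 0.098
Since p ≈ 0.098 > α = 0.01, fail to reject H0; the data do not provide sufficient evidence against H0.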